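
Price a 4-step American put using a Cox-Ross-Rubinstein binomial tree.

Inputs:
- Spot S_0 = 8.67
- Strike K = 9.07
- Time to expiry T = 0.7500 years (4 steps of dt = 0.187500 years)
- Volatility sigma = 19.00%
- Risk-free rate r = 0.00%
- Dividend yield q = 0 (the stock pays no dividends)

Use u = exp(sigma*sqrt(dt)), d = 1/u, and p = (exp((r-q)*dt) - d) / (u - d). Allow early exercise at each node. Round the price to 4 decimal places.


Answer: Price = V(0,0) = 0.8214

Derivation:
dt = T/N = 0.187500
u = exp(sigma*sqrt(dt)) = 1.085752; d = 1/u = 0.921021
p = (exp((r-q)*dt) - d) / (u - d) = 0.479443
Discount per step: exp(-r*dt) = 1.000000
Stock lattice S(k, i) with i counting down-moves:
  k=0: S(0,0) = 8.6700
  k=1: S(1,0) = 9.4135; S(1,1) = 7.9853
  k=2: S(2,0) = 10.2207; S(2,1) = 8.6700; S(2,2) = 7.3546
  k=3: S(3,0) = 11.0971; S(3,1) = 9.4135; S(3,2) = 7.9853; S(3,3) = 6.7737
  k=4: S(4,0) = 12.0487; S(4,1) = 10.2207; S(4,2) = 8.6700; S(4,3) = 7.3546; S(4,4) = 6.2387
Terminal payoffs V(N, i) = max(K - S_T, 0):
  V(4,0) = 0.000000; V(4,1) = 0.000000; V(4,2) = 0.400000; V(4,3) = 1.715415; V(4,4) = 2.831254
Backward induction: V(k, i) = exp(-r*dt) * [p * V(k+1, i) + (1-p) * V(k+1, i+1)]; then take max(V_cont, immediate exercise) for American.
  V(3,0) = exp(-r*dt) * [p*0.000000 + (1-p)*0.000000] = 0.000000; exercise = 0.000000; V(3,0) = max -> 0.000000
  V(3,1) = exp(-r*dt) * [p*0.000000 + (1-p)*0.400000] = 0.208223; exercise = 0.000000; V(3,1) = max -> 0.208223
  V(3,2) = exp(-r*dt) * [p*0.400000 + (1-p)*1.715415] = 1.084748; exercise = 1.084748; V(3,2) = max -> 1.084748
  V(3,3) = exp(-r*dt) * [p*1.715415 + (1-p)*2.831254] = 2.296272; exercise = 2.296272; V(3,3) = max -> 2.296272
  V(2,0) = exp(-r*dt) * [p*0.000000 + (1-p)*0.208223] = 0.108392; exercise = 0.000000; V(2,0) = max -> 0.108392
  V(2,1) = exp(-r*dt) * [p*0.208223 + (1-p)*1.084748] = 0.664503; exercise = 0.400000; V(2,1) = max -> 0.664503
  V(2,2) = exp(-r*dt) * [p*1.084748 + (1-p)*2.296272] = 1.715415; exercise = 1.715415; V(2,2) = max -> 1.715415
  V(1,0) = exp(-r*dt) * [p*0.108392 + (1-p)*0.664503] = 0.397879; exercise = 0.000000; V(1,0) = max -> 0.397879
  V(1,1) = exp(-r*dt) * [p*0.664503 + (1-p)*1.715415] = 1.211562; exercise = 1.084748; V(1,1) = max -> 1.211562
  V(0,0) = exp(-r*dt) * [p*0.397879 + (1-p)*1.211562] = 0.821447; exercise = 0.400000; V(0,0) = max -> 0.821447


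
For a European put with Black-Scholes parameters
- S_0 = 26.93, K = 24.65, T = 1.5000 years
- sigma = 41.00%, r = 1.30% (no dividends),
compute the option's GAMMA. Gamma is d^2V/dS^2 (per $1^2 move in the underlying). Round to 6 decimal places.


d1 = 0.4660781670; d2 = -0.0360672303
phi(d1) = 0.3578816399; exp(-qT) = 1.0000000000; exp(-rT) = 0.9806888952
Gamma = exp(-qT) * phi(d1) / (S * sigma * sqrt(T)) = 1.0000000000 * 0.3578816399 / (26.9300 * 0.4100 * 1.2247448714) = 0.026465

Answer: Gamma = 0.026465


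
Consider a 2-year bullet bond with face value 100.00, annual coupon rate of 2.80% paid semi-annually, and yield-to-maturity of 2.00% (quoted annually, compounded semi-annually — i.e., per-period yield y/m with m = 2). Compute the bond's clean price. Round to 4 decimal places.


Answer: Price = 101.5608

Derivation:
Coupon per period c = face * coupon_rate / m = 1.400000
Periods per year m = 2; per-period yield y/m = 0.010000
Number of cashflows N = 4
Cashflows (t years, CF_t, discount factor 1/(1+y/m)^(m*t), PV):
  t = 0.5000: CF_t = 1.400000, DF = 0.990099, PV = 1.386139
  t = 1.0000: CF_t = 1.400000, DF = 0.980296, PV = 1.372414
  t = 1.5000: CF_t = 1.400000, DF = 0.970590, PV = 1.358826
  t = 2.0000: CF_t = 101.400000, DF = 0.960980, PV = 97.443407
Price P = sum_t PV_t = 101.560786


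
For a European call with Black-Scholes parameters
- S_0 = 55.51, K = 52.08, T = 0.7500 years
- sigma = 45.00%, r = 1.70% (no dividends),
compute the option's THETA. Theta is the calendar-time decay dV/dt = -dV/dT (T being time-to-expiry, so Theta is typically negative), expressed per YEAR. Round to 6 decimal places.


d1 = 0.3912373987; d2 = 0.0015259670
phi(d1) = 0.3695490190; exp(-qT) = 1.0000000000; exp(-rT) = 0.9873309369
Theta = -S*exp(-qT)*phi(d1)*sigma/(2*sqrt(T)) - r*K*exp(-rT)*N(d2) + q*S*exp(-qT)*N(d1)
N(d1) = 0.6521891166; N(d2) = 0.5006087725; sqrt(T) = 0.8660254038
Term 1 = -55.5100 * 1.0000000000 * 0.3695490190 * 0.4500 / (2 * 0.8660254038) = -5.3296067757
Term 2 = -0.0170 * 52.0800 * 0.9873309369 * 0.5006087725 = -0.4376038136
Term 3 = 0 (no dividend yield, q = 0)
Theta = -5.3296067757 + (-0.4376038136) + (0.0000000000) = -5.767211

Answer: Theta = -5.767211


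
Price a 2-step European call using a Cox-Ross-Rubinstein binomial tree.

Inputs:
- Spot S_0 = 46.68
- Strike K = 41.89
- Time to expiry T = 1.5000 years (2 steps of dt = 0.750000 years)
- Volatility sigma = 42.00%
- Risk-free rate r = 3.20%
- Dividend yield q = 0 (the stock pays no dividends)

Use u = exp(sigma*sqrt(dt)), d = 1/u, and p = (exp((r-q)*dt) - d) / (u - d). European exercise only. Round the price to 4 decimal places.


dt = T/N = 0.750000
u = exp(sigma*sqrt(dt)) = 1.438687; d = 1/u = 0.695078
p = (exp((r-q)*dt) - d) / (u - d) = 0.442722
Discount per step: exp(-r*dt) = 0.976286
Stock lattice S(k, i) with i counting down-moves:
  k=0: S(0,0) = 46.6800
  k=1: S(1,0) = 67.1579; S(1,1) = 32.4463
  k=2: S(2,0) = 96.6192; S(2,1) = 46.6800; S(2,2) = 22.5527
Terminal payoffs V(N, i) = max(S_T - K, 0):
  V(2,0) = 54.729168; V(2,1) = 4.790000; V(2,2) = 0.000000
Backward induction: V(k, i) = exp(-r*dt) * [p * V(k+1, i) + (1-p) * V(k+1, i+1)].
  V(1,0) = exp(-r*dt) * [p*54.729168 + (1-p)*4.790000] = 26.261286
  V(1,1) = exp(-r*dt) * [p*4.790000 + (1-p)*0.000000] = 2.070350
  V(0,0) = exp(-r*dt) * [p*26.261286 + (1-p)*2.070350] = 12.477142

Answer: Price = V(0,0) = 12.4771


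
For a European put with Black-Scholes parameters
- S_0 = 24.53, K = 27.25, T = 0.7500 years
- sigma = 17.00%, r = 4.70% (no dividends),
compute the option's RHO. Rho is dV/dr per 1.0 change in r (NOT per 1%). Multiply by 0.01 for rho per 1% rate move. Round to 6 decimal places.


d1 = -0.4012187890; d2 = -0.5484431077
phi(d1) = 0.3680903732; exp(-qT) = 1.0000000000; exp(-rT) = 0.9653640451
N(-d2) = 0.7083061581
Rho = -K*T*exp(-rT)*N(-d2) = -27.2500 * 0.7500 * 0.9653640451 * 0.7083061581 = -13.974617

Answer: Rho = -13.974617


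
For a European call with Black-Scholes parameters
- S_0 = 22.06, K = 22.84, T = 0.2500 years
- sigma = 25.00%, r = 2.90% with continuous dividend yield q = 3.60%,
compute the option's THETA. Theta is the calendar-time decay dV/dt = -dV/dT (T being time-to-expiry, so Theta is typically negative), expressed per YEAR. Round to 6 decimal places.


d1 = -0.2294789677; d2 = -0.3544789677
phi(d1) = 0.3885750956; exp(-qT) = 0.9910403788; exp(-rT) = 0.9927762179
Theta = -S*exp(-qT)*phi(d1)*sigma/(2*sqrt(T)) - r*K*exp(-rT)*N(d2) + q*S*exp(-qT)*N(d1)
N(d1) = 0.4092483329; N(d2) = 0.3614899817; sqrt(T) = 0.5000000000
Term 1 = -22.0600 * 0.9910403788 * 0.3885750956 * 0.2500 / (2 * 0.5000000000) = -2.1237912588
Term 2 = -0.0290 * 22.8400 * 0.9927762179 * 0.3614899817 = -0.2377068671
Term 3 = 0.0360 * 22.0600 * 0.9910403788 * 0.4092483329 = 0.3220967016
Theta = -2.1237912588 + (-0.2377068671) + (0.3220967016) = -2.039401

Answer: Theta = -2.039401


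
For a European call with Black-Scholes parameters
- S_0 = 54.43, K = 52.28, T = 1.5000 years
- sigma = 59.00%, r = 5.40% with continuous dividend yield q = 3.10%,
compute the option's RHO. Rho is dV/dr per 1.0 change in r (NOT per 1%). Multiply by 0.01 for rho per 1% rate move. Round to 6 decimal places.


Answer: Rho = 28.803521

Derivation:
d1 = 0.4648170885; d2 = -0.2577823857
phi(d1) = 0.3580917659; exp(-qT) = 0.9545645606; exp(-rT) = 0.9221936914
N(d2) = 0.3982874297
Rho = K*T*exp(-rT)*N(d2) = 52.2800 * 1.5000 * 0.9221936914 * 0.3982874297 = 28.803521


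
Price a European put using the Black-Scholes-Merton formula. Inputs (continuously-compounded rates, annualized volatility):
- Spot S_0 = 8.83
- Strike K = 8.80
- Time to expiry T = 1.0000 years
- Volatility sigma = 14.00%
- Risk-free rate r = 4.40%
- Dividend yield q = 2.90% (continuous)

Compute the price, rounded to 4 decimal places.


Answer: Price = 0.4002

Derivation:
d1 = (ln(S/K) + (r - q + 0.5*sigma^2) * T) / (sigma * sqrt(T)) = 0.20145209
d2 = d1 - sigma * sqrt(T) = 0.06145209
exp(-rT) = 0.95695396; exp(-qT) = 0.97141646
P = K * exp(-rT) * N(-d2) - S_0 * exp(-qT) * N(-d1)
N(-d1) = 0.42017254; N(-d2) = 0.47549958
P = 8.8000 * 0.95695396 * 0.47549958 - 8.8300 * 0.97141646 * 0.42017254 = 0.4002


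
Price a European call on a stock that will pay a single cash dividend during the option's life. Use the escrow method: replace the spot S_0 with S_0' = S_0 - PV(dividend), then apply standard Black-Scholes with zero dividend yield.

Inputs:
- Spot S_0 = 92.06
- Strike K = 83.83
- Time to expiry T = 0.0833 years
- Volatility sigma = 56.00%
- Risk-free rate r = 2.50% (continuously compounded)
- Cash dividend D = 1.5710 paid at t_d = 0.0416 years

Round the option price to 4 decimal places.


PV(D) = D * exp(-r * t_d) = 1.5710 * 0.99896054 = 1.56936701
S_0' = S_0 - PV(D) = 92.0600 - 1.56936701 = 90.49063299
d1 = (ln(S_0'/K) + (r + sigma^2/2)*T) / (sigma*sqrt(T)) = 0.56673735
d2 = d1 - sigma*sqrt(T) = 0.40511161
exp(-rT) = 0.99791967
N(d1) = 0.71455368; N(d2) = 0.65730226
C = S_0' * N(d1) - K * exp(-rT) * N(d2) = 90.49063299 * 0.71455368 - 83.8300 * 0.99791967 * 0.65730226 = 9.6734

Answer: Price = 9.6734


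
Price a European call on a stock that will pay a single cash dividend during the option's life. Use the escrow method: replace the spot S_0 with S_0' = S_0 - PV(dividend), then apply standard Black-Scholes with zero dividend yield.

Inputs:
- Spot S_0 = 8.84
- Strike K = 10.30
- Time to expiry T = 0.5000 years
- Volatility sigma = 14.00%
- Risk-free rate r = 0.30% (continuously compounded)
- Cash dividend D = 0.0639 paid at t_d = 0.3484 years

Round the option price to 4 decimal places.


Answer: Price = 0.0217

Derivation:
PV(D) = D * exp(-r * t_d) = 0.0639 * 0.99895535 = 0.06383325
S_0' = S_0 - PV(D) = 8.8400 - 0.06383325 = 8.77616675
d1 = (ln(S_0'/K) + (r + sigma^2/2)*T) / (sigma*sqrt(T)) = -1.55264660
d2 = d1 - sigma*sqrt(T) = -1.65164155
exp(-rT) = 0.99850112
N(d1) = 0.06025379; N(d2) = 0.04930382
C = S_0' * N(d1) - K * exp(-rT) * N(d2) = 8.77616675 * 0.06025379 - 10.3000 * 0.99850112 * 0.04930382 = 0.0217


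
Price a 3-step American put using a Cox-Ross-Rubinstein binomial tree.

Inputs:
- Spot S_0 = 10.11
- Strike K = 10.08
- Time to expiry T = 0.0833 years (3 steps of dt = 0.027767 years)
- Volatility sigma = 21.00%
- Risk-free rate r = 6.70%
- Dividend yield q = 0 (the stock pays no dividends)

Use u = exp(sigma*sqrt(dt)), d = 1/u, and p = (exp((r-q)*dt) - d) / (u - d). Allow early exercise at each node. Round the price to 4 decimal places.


Answer: Price = V(0,0) = 0.2274

Derivation:
dt = T/N = 0.027767
u = exp(sigma*sqrt(dt)) = 1.035612; d = 1/u = 0.965612
p = (exp((r-q)*dt) - d) / (u - d) = 0.517854
Discount per step: exp(-r*dt) = 0.998141
Stock lattice S(k, i) with i counting down-moves:
  k=0: S(0,0) = 10.1100
  k=1: S(1,0) = 10.4700; S(1,1) = 9.7623
  k=2: S(2,0) = 10.8429; S(2,1) = 10.1100; S(2,2) = 9.4266
  k=3: S(3,0) = 11.2290; S(3,1) = 10.4700; S(3,2) = 9.7623; S(3,3) = 9.1025
Terminal payoffs V(N, i) = max(K - S_T, 0):
  V(3,0) = 0.000000; V(3,1) = 0.000000; V(3,2) = 0.317661; V(3,3) = 0.977528
Backward induction: V(k, i) = exp(-r*dt) * [p * V(k+1, i) + (1-p) * V(k+1, i+1)]; then take max(V_cont, immediate exercise) for American.
  V(2,0) = exp(-r*dt) * [p*0.000000 + (1-p)*0.000000] = 0.000000; exercise = 0.000000; V(2,0) = max -> 0.000000
  V(2,1) = exp(-r*dt) * [p*0.000000 + (1-p)*0.317661] = 0.152874; exercise = 0.000000; V(2,1) = max -> 0.152874
  V(2,2) = exp(-r*dt) * [p*0.317661 + (1-p)*0.977528] = 0.634631; exercise = 0.653366; V(2,2) = max -> 0.653366
  V(1,0) = exp(-r*dt) * [p*0.000000 + (1-p)*0.152874] = 0.073571; exercise = 0.000000; V(1,0) = max -> 0.073571
  V(1,1) = exp(-r*dt) * [p*0.152874 + (1-p)*0.653366] = 0.393452; exercise = 0.317661; V(1,1) = max -> 0.393452
  V(0,0) = exp(-r*dt) * [p*0.073571 + (1-p)*0.393452] = 0.227377; exercise = 0.000000; V(0,0) = max -> 0.227377


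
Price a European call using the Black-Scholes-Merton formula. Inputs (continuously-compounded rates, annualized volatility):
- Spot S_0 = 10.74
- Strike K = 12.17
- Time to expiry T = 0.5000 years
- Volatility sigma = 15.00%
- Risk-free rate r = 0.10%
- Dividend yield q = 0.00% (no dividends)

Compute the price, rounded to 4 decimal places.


d1 = (ln(S/K) + (r - q + 0.5*sigma^2) * T) / (sigma * sqrt(T)) = -1.12075310
d2 = d1 - sigma * sqrt(T) = -1.22681912
exp(-rT) = 0.99950012; exp(-qT) = 1.00000000
C = S_0 * exp(-qT) * N(d1) - K * exp(-rT) * N(d2)
N(d1) = 0.13119649; N(d2) = 0.10994529
C = 10.7400 * 1.00000000 * 0.13119649 - 12.1700 * 0.99950012 * 0.10994529 = 0.0717

Answer: Price = 0.0717


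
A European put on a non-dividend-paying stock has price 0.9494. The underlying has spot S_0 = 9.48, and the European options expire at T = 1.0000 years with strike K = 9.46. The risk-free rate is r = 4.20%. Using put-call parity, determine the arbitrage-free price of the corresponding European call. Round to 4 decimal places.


Put-call parity: C - P = S_0 * exp(-qT) - K * exp(-rT).
S_0 * exp(-qT) = 9.4800 * 1.00000000 = 9.48000000
K * exp(-rT) = 9.4600 * 0.95886978 = 9.07090812
C = P + S*exp(-qT) - K*exp(-rT)
C = 0.9494 + 9.48000000 - 9.07090812 = 1.3585

Answer: Call price = 1.3585


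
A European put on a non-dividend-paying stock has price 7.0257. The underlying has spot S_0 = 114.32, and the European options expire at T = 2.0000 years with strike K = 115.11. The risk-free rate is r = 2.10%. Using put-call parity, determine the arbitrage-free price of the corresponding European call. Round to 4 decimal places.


Answer: Call price = 10.9702

Derivation:
Put-call parity: C - P = S_0 * exp(-qT) - K * exp(-rT).
S_0 * exp(-qT) = 114.3200 * 1.00000000 = 114.32000000
K * exp(-rT) = 115.1100 * 0.95886978 = 110.37550044
C = P + S*exp(-qT) - K*exp(-rT)
C = 7.0257 + 114.32000000 - 110.37550044 = 10.9702


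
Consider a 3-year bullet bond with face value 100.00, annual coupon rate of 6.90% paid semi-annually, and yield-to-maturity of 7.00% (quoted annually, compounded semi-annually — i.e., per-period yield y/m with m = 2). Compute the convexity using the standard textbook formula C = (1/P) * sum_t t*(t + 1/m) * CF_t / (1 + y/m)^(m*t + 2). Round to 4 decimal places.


Coupon per period c = face * coupon_rate / m = 3.450000
Periods per year m = 2; per-period yield y/m = 0.035000
Number of cashflows N = 6
Cashflows (t years, CF_t, discount factor 1/(1+y/m)^(m*t), PV):
  t = 0.5000: CF_t = 3.450000, DF = 0.966184, PV = 3.333333
  t = 1.0000: CF_t = 3.450000, DF = 0.933511, PV = 3.220612
  t = 1.5000: CF_t = 3.450000, DF = 0.901943, PV = 3.111702
  t = 2.0000: CF_t = 3.450000, DF = 0.871442, PV = 3.006476
  t = 2.5000: CF_t = 3.450000, DF = 0.841973, PV = 2.904807
  t = 3.0000: CF_t = 103.450000, DF = 0.813501, PV = 84.156642
Price P = sum_t PV_t = 99.733572
Convexity numerator sum_t t*(t + 1/m) * CF_t / (1+y/m)^(m*t + 2):
  t = 0.5000: term = 1.555851
  t = 1.0000: term = 4.509714
  t = 1.5000: term = 8.714422
  t = 2.0000: term = 14.032886
  t = 2.5000: term = 20.337516
  t = 3.0000: term = 824.891818
Convexity = (1/P) * sum = 874.042207 / 99.733572 = 8.763771

Answer: Convexity = 8.7638


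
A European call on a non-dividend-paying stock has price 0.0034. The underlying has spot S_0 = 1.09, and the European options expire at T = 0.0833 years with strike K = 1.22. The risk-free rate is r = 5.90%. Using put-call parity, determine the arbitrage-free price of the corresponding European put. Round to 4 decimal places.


Put-call parity: C - P = S_0 * exp(-qT) - K * exp(-rT).
S_0 * exp(-qT) = 1.0900 * 1.00000000 = 1.09000000
K * exp(-rT) = 1.2200 * 0.99509736 = 1.21401878
P = C - S*exp(-qT) + K*exp(-rT)
P = 0.0034 - 1.09000000 + 1.21401878 = 0.1274

Answer: Put price = 0.1274


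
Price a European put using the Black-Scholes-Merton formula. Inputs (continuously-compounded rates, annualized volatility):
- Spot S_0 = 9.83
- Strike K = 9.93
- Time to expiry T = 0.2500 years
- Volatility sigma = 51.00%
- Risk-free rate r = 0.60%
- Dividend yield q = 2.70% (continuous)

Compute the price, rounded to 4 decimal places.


d1 = (ln(S/K) + (r - q + 0.5*sigma^2) * T) / (sigma * sqrt(T)) = 0.06721944
d2 = d1 - sigma * sqrt(T) = -0.18778056
exp(-rT) = 0.99850112; exp(-qT) = 0.99327273
P = K * exp(-rT) * N(-d2) - S_0 * exp(-qT) * N(-d1)
N(-d1) = 0.47320351; N(-d2) = 0.57447566
P = 9.9300 * 0.99850112 * 0.57447566 - 9.8300 * 0.99327273 * 0.47320351 = 1.0757

Answer: Price = 1.0757


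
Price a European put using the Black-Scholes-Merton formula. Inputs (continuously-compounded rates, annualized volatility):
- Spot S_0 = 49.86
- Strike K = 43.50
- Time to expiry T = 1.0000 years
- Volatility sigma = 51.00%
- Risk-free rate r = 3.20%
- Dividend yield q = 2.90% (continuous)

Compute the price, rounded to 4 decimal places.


d1 = (ln(S/K) + (r - q + 0.5*sigma^2) * T) / (sigma * sqrt(T)) = 0.52844733
d2 = d1 - sigma * sqrt(T) = 0.01844733
exp(-rT) = 0.96850658; exp(-qT) = 0.97141646
P = K * exp(-rT) * N(-d2) - S_0 * exp(-qT) * N(-d1)
N(-d1) = 0.29859445; N(-d2) = 0.49264100
P = 43.5000 * 0.96850658 * 0.49264100 - 49.8600 * 0.97141646 * 0.29859445 = 6.2926

Answer: Price = 6.2926


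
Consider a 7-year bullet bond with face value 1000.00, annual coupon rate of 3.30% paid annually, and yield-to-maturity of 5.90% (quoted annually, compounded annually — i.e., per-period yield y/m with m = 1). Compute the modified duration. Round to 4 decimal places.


Coupon per period c = face * coupon_rate / m = 33.000000
Periods per year m = 1; per-period yield y/m = 0.059000
Number of cashflows N = 7
Cashflows (t years, CF_t, discount factor 1/(1+y/m)^(m*t), PV):
  t = 1.0000: CF_t = 33.000000, DF = 0.944287, PV = 31.161473
  t = 2.0000: CF_t = 33.000000, DF = 0.891678, PV = 29.425376
  t = 3.0000: CF_t = 33.000000, DF = 0.842000, PV = 27.786002
  t = 4.0000: CF_t = 33.000000, DF = 0.795090, PV = 26.237962
  t = 5.0000: CF_t = 33.000000, DF = 0.750793, PV = 24.776168
  t = 6.0000: CF_t = 33.000000, DF = 0.708964, PV = 23.395815
  t = 7.0000: CF_t = 1033.000000, DF = 0.669466, PV = 691.557986
Price P = sum_t PV_t = 854.340782
First compute Macaulay numerator sum_t t * PV_t:
  t * PV_t at t = 1.0000: 31.161473
  t * PV_t at t = 2.0000: 58.850752
  t * PV_t at t = 3.0000: 83.358005
  t * PV_t at t = 4.0000: 104.951848
  t * PV_t at t = 5.0000: 123.880841
  t * PV_t at t = 6.0000: 140.374890
  t * PV_t at t = 7.0000: 4840.905901
Macaulay duration D = 5383.483710 / 854.340782 = 6.301331
Modified duration = D / (1 + y/m) = 6.301331 / (1 + 0.059000) = 5.950265

Answer: Modified duration = 5.9503


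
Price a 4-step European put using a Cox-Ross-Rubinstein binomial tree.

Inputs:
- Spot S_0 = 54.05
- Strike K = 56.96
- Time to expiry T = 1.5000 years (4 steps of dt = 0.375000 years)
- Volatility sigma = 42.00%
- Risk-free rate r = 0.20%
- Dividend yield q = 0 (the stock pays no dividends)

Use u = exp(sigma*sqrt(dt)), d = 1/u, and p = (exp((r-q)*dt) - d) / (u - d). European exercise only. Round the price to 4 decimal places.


Answer: Price = V(0,0) = 12.4646

Derivation:
dt = T/N = 0.375000
u = exp(sigma*sqrt(dt)) = 1.293299; d = 1/u = 0.773216
p = (exp((r-q)*dt) - d) / (u - d) = 0.437496
Discount per step: exp(-r*dt) = 0.999250
Stock lattice S(k, i) with i counting down-moves:
  k=0: S(0,0) = 54.0500
  k=1: S(1,0) = 69.9028; S(1,1) = 41.7923
  k=2: S(2,0) = 90.4053; S(2,1) = 54.0500; S(2,2) = 32.3145
  k=3: S(3,0) = 116.9210; S(3,1) = 69.9028; S(3,2) = 41.7923; S(3,3) = 24.9861
  k=4: S(4,0) = 151.2139; S(4,1) = 90.4053; S(4,2) = 54.0500; S(4,3) = 32.3145; S(4,4) = 19.3197
Terminal payoffs V(N, i) = max(K - S_T, 0):
  V(4,0) = 0.000000; V(4,1) = 0.000000; V(4,2) = 2.910000; V(4,3) = 24.645479; V(4,4) = 37.640328
Backward induction: V(k, i) = exp(-r*dt) * [p * V(k+1, i) + (1-p) * V(k+1, i+1)].
  V(3,0) = exp(-r*dt) * [p*0.000000 + (1-p)*0.000000] = 0.000000
  V(3,1) = exp(-r*dt) * [p*0.000000 + (1-p)*2.910000] = 1.635661
  V(3,2) = exp(-r*dt) * [p*2.910000 + (1-p)*24.645479] = 15.124954
  V(3,3) = exp(-r*dt) * [p*24.645479 + (1-p)*37.640328] = 31.931181
  V(2,0) = exp(-r*dt) * [p*0.000000 + (1-p)*1.635661] = 0.919376
  V(2,1) = exp(-r*dt) * [p*1.635661 + (1-p)*15.124954] = 9.216532
  V(2,2) = exp(-r*dt) * [p*15.124954 + (1-p)*31.931181] = 24.560103
  V(1,0) = exp(-r*dt) * [p*0.919376 + (1-p)*9.216532] = 5.582374
  V(1,1) = exp(-r*dt) * [p*9.216532 + (1-p)*24.560103] = 17.833977
  V(0,0) = exp(-r*dt) * [p*5.582374 + (1-p)*17.833977] = 12.464602


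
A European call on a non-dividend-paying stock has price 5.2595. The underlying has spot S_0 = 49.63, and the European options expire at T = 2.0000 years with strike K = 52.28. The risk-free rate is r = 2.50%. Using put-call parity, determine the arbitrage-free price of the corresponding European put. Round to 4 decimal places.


Answer: Put price = 5.3598

Derivation:
Put-call parity: C - P = S_0 * exp(-qT) - K * exp(-rT).
S_0 * exp(-qT) = 49.6300 * 1.00000000 = 49.63000000
K * exp(-rT) = 52.2800 * 0.95122942 = 49.73027431
P = C - S*exp(-qT) + K*exp(-rT)
P = 5.2595 - 49.63000000 + 49.73027431 = 5.3598


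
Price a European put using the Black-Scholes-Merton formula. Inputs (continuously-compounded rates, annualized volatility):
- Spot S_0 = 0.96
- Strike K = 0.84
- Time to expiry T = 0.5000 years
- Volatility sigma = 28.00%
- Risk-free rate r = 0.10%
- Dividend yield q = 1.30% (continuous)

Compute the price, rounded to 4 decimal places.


d1 = (ln(S/K) + (r - q + 0.5*sigma^2) * T) / (sigma * sqrt(T)) = 0.74312575
d2 = d1 - sigma * sqrt(T) = 0.54513585
exp(-rT) = 0.99950012; exp(-qT) = 0.99352108
P = K * exp(-rT) * N(-d2) - S_0 * exp(-qT) * N(-d1)
N(-d1) = 0.22870277; N(-d2) = 0.29283004
P = 0.8400 * 0.99950012 * 0.29283004 - 0.9600 * 0.99352108 * 0.22870277 = 0.0277

Answer: Price = 0.0277


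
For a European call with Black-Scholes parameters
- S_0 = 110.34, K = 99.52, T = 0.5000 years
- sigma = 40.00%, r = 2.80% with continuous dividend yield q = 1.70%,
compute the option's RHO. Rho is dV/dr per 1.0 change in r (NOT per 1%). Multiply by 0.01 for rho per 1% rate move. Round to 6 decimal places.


Answer: Rho = 29.242984

Derivation:
d1 = 0.5257617478; d2 = 0.2429190353
phi(d1) = 0.3474441866; exp(-qT) = 0.9915360229; exp(-rT) = 0.9860975443
N(d2) = 0.5959659404
Rho = K*T*exp(-rT)*N(d2) = 99.5200 * 0.5000 * 0.9860975443 * 0.5959659404 = 29.242984


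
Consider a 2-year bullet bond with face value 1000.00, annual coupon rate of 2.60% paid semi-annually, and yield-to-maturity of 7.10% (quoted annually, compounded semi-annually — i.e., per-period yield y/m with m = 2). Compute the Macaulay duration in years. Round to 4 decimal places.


Answer: Macaulay duration = 1.9599 years

Derivation:
Coupon per period c = face * coupon_rate / m = 13.000000
Periods per year m = 2; per-period yield y/m = 0.035500
Number of cashflows N = 4
Cashflows (t years, CF_t, discount factor 1/(1+y/m)^(m*t), PV):
  t = 0.5000: CF_t = 13.000000, DF = 0.965717, PV = 12.554322
  t = 1.0000: CF_t = 13.000000, DF = 0.932609, PV = 12.123922
  t = 1.5000: CF_t = 13.000000, DF = 0.900637, PV = 11.708278
  t = 2.0000: CF_t = 1013.000000, DF = 0.869760, PV = 881.067197
Price P = sum_t PV_t = 917.453720
Macaulay numerator sum_t t * PV_t:
  t * PV_t at t = 0.5000: 6.277161
  t * PV_t at t = 1.0000: 12.123922
  t * PV_t at t = 1.5000: 17.562418
  t * PV_t at t = 2.0000: 1762.134394
Macaulay duration D = (sum_t t * PV_t) / P = 1798.097895 / 917.453720 = 1.959879


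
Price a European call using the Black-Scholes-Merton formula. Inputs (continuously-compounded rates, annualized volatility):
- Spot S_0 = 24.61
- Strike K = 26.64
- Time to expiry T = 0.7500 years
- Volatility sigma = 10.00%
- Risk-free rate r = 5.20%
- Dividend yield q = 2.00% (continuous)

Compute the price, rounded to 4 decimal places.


d1 = (ln(S/K) + (r - q + 0.5*sigma^2) * T) / (sigma * sqrt(T)) = -0.59479758
d2 = d1 - sigma * sqrt(T) = -0.68140012
exp(-rT) = 0.96175071; exp(-qT) = 0.98511194
C = S_0 * exp(-qT) * N(d1) - K * exp(-rT) * N(d2)
N(d1) = 0.27598939; N(d2) = 0.24780917
C = 24.6100 * 0.98511194 * 0.27598939 - 26.6400 * 0.96175071 * 0.24780917 = 0.3418

Answer: Price = 0.3418


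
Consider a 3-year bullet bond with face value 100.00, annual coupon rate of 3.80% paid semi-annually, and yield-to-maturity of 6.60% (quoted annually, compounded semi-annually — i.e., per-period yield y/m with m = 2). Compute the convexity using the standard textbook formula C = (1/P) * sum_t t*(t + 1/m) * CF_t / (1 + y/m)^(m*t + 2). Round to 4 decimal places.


Answer: Convexity = 9.2181

Derivation:
Coupon per period c = face * coupon_rate / m = 1.900000
Periods per year m = 2; per-period yield y/m = 0.033000
Number of cashflows N = 6
Cashflows (t years, CF_t, discount factor 1/(1+y/m)^(m*t), PV):
  t = 0.5000: CF_t = 1.900000, DF = 0.968054, PV = 1.839303
  t = 1.0000: CF_t = 1.900000, DF = 0.937129, PV = 1.780545
  t = 1.5000: CF_t = 1.900000, DF = 0.907192, PV = 1.723664
  t = 2.0000: CF_t = 1.900000, DF = 0.878211, PV = 1.668600
  t = 2.5000: CF_t = 1.900000, DF = 0.850156, PV = 1.615296
  t = 3.0000: CF_t = 101.900000, DF = 0.822997, PV = 83.863359
Price P = sum_t PV_t = 92.490767
Convexity numerator sum_t t*(t + 1/m) * CF_t / (1+y/m)^(m*t + 2):
  t = 0.5000: term = 0.861832
  t = 1.0000: term = 2.502900
  t = 1.5000: term = 4.845887
  t = 2.0000: term = 7.818468
  t = 2.5000: term = 11.353052
  t = 3.0000: term = 825.203214
Convexity = (1/P) * sum = 852.585353 / 92.490767 = 9.218059


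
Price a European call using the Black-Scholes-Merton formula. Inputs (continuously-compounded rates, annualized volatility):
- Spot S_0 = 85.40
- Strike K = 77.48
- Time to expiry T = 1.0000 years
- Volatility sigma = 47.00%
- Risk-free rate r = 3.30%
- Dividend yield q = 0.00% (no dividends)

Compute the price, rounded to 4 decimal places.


d1 = (ln(S/K) + (r - q + 0.5*sigma^2) * T) / (sigma * sqrt(T)) = 0.51228992
d2 = d1 - sigma * sqrt(T) = 0.04228992
exp(-rT) = 0.96753856; exp(-qT) = 1.00000000
C = S_0 * exp(-qT) * N(d1) - K * exp(-rT) * N(d2)
N(d1) = 0.69577594; N(d2) = 0.51686621
C = 85.4000 * 1.00000000 * 0.69577594 - 77.4800 * 0.96753856 * 0.51686621 = 20.6724

Answer: Price = 20.6724


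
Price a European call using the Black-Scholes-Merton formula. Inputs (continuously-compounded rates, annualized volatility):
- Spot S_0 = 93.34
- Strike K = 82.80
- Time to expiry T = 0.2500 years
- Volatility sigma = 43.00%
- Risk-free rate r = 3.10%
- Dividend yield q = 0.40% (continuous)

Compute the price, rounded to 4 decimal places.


d1 = (ln(S/K) + (r - q + 0.5*sigma^2) * T) / (sigma * sqrt(T)) = 0.69620083
d2 = d1 - sigma * sqrt(T) = 0.48120083
exp(-rT) = 0.99227995; exp(-qT) = 0.99900050
C = S_0 * exp(-qT) * N(d1) - K * exp(-rT) * N(d2)
N(d1) = 0.75684847; N(d2) = 0.68481312
C = 93.3400 * 0.99900050 * 0.75684847 - 82.8000 * 0.99227995 * 0.68481312 = 14.3088

Answer: Price = 14.3088


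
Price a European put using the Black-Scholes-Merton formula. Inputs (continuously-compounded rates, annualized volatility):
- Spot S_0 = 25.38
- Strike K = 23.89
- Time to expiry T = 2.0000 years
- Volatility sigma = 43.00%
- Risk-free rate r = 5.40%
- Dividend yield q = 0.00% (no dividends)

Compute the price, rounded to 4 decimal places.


d1 = (ln(S/K) + (r - q + 0.5*sigma^2) * T) / (sigma * sqrt(T)) = 0.58114558
d2 = d1 - sigma * sqrt(T) = -0.02696626
exp(-rT) = 0.89762760; exp(-qT) = 1.00000000
P = K * exp(-rT) * N(-d2) - S_0 * exp(-qT) * N(-d1)
N(-d1) = 0.28057117; N(-d2) = 0.51075668
P = 23.8900 * 0.89762760 * 0.51075668 - 25.3800 * 1.00000000 * 0.28057117 = 3.8319

Answer: Price = 3.8319


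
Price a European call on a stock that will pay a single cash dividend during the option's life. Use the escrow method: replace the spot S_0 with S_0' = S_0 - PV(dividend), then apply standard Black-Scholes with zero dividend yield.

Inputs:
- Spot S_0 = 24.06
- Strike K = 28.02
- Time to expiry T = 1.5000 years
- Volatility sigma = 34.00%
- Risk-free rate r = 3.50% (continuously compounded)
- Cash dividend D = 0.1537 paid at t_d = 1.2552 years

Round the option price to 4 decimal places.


PV(D) = D * exp(-r * t_d) = 0.1537 * 0.95701903 = 0.14709383
S_0' = S_0 - PV(D) = 24.0600 - 0.14709383 = 23.91290617
d1 = (ln(S_0'/K) + (r + sigma^2/2)*T) / (sigma*sqrt(T)) = -0.04634872
d2 = d1 - sigma*sqrt(T) = -0.46276197
exp(-rT) = 0.94885432
N(d1) = 0.48151615; N(d2) = 0.32176750
C = S_0' * N(d1) - K * exp(-rT) * N(d2) = 23.91290617 * 0.48151615 - 28.0200 * 0.94885432 * 0.32176750 = 2.9597

Answer: Price = 2.9597


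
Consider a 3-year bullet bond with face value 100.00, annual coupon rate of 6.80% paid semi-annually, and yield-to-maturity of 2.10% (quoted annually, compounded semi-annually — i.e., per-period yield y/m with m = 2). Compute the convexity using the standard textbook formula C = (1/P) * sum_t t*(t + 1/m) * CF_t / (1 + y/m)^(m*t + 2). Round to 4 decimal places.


Coupon per period c = face * coupon_rate / m = 3.400000
Periods per year m = 2; per-period yield y/m = 0.010500
Number of cashflows N = 6
Cashflows (t years, CF_t, discount factor 1/(1+y/m)^(m*t), PV):
  t = 0.5000: CF_t = 3.400000, DF = 0.989609, PV = 3.364671
  t = 1.0000: CF_t = 3.400000, DF = 0.979326, PV = 3.329709
  t = 1.5000: CF_t = 3.400000, DF = 0.969150, PV = 3.295110
  t = 2.0000: CF_t = 3.400000, DF = 0.959080, PV = 3.260871
  t = 2.5000: CF_t = 3.400000, DF = 0.949114, PV = 3.226988
  t = 3.0000: CF_t = 103.400000, DF = 0.939252, PV = 97.118649
Price P = sum_t PV_t = 113.595998
Convexity numerator sum_t t*(t + 1/m) * CF_t / (1+y/m)^(m*t + 2):
  t = 0.5000: term = 1.647555
  t = 1.0000: term = 4.891307
  t = 1.5000: term = 9.680963
  t = 2.0000: term = 15.967283
  t = 2.5000: term = 23.702052
  t = 3.0000: term = 998.663771
Convexity = (1/P) * sum = 1054.552932 / 113.595998 = 9.283363

Answer: Convexity = 9.2834


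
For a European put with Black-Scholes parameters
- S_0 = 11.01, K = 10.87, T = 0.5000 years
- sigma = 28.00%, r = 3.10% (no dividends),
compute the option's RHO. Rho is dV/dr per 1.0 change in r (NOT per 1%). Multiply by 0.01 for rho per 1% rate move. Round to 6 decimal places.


d1 = 0.2419176428; d2 = 0.0439277441
phi(d1) = 0.3874375493; exp(-qT) = 1.0000000000; exp(-rT) = 0.9846195068
N(-d2) = 0.4824810000
Rho = -K*T*exp(-rT)*N(-d2) = -10.8700 * 0.5000 * 0.9846195068 * 0.4824810000 = -2.581952

Answer: Rho = -2.581952


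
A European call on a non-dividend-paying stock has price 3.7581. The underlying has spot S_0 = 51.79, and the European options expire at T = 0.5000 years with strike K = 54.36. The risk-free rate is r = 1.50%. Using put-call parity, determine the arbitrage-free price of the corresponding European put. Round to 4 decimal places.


Put-call parity: C - P = S_0 * exp(-qT) - K * exp(-rT).
S_0 * exp(-qT) = 51.7900 * 1.00000000 = 51.79000000
K * exp(-rT) = 54.3600 * 0.99252805 = 53.95382506
P = C - S*exp(-qT) + K*exp(-rT)
P = 3.7581 - 51.79000000 + 53.95382506 = 5.9219

Answer: Put price = 5.9219


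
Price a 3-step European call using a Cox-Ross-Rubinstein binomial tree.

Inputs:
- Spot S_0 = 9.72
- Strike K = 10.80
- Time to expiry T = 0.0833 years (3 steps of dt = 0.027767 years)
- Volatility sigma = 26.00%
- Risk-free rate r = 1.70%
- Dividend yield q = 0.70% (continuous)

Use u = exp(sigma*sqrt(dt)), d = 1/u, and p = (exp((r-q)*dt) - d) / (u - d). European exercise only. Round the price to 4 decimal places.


dt = T/N = 0.027767
u = exp(sigma*sqrt(dt)) = 1.044277; d = 1/u = 0.957600
p = (exp((r-q)*dt) - d) / (u - d) = 0.492374
Discount per step: exp(-r*dt) = 0.999528
Stock lattice S(k, i) with i counting down-moves:
  k=0: S(0,0) = 9.7200
  k=1: S(1,0) = 10.1504; S(1,1) = 9.3079
  k=2: S(2,0) = 10.5998; S(2,1) = 9.7200; S(2,2) = 8.9132
  k=3: S(3,0) = 11.0691; S(3,1) = 10.1504; S(3,2) = 9.3079; S(3,3) = 8.5353
Terminal payoffs V(N, i) = max(S_T - K, 0):
  V(3,0) = 0.269124; V(3,1) = 0.000000; V(3,2) = 0.000000; V(3,3) = 0.000000
Backward induction: V(k, i) = exp(-r*dt) * [p * V(k+1, i) + (1-p) * V(k+1, i+1)].
  V(2,0) = exp(-r*dt) * [p*0.269124 + (1-p)*0.000000] = 0.132447
  V(2,1) = exp(-r*dt) * [p*0.000000 + (1-p)*0.000000] = 0.000000
  V(2,2) = exp(-r*dt) * [p*0.000000 + (1-p)*0.000000] = 0.000000
  V(1,0) = exp(-r*dt) * [p*0.132447 + (1-p)*0.000000] = 0.065183
  V(1,1) = exp(-r*dt) * [p*0.000000 + (1-p)*0.000000] = 0.000000
  V(0,0) = exp(-r*dt) * [p*0.065183 + (1-p)*0.000000] = 0.032079

Answer: Price = V(0,0) = 0.0321


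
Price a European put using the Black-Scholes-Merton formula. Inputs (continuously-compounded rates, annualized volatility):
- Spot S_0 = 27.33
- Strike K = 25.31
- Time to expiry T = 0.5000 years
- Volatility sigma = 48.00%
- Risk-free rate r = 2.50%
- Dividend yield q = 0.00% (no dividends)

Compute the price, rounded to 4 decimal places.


d1 = (ln(S/K) + (r - q + 0.5*sigma^2) * T) / (sigma * sqrt(T)) = 0.43276533
d2 = d1 - sigma * sqrt(T) = 0.09335408
exp(-rT) = 0.98757780; exp(-qT) = 1.00000000
P = K * exp(-rT) * N(-d2) - S_0 * exp(-qT) * N(-d1)
N(-d1) = 0.33259263; N(-d2) = 0.46281114
P = 25.3100 * 0.98757780 * 0.46281114 - 27.3300 * 1.00000000 * 0.33259263 = 2.4785

Answer: Price = 2.4785


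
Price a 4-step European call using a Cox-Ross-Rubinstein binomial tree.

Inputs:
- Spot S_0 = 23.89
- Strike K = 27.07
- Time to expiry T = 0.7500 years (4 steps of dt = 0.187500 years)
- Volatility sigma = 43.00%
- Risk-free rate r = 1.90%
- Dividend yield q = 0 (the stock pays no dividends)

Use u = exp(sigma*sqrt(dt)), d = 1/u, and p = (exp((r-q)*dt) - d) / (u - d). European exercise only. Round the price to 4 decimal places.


dt = T/N = 0.187500
u = exp(sigma*sqrt(dt)) = 1.204658; d = 1/u = 0.830111
p = (exp((r-q)*dt) - d) / (u - d) = 0.463114
Discount per step: exp(-r*dt) = 0.996444
Stock lattice S(k, i) with i counting down-moves:
  k=0: S(0,0) = 23.8900
  k=1: S(1,0) = 28.7793; S(1,1) = 19.8314
  k=2: S(2,0) = 34.6692; S(2,1) = 23.8900; S(2,2) = 16.4622
  k=3: S(3,0) = 41.7645; S(3,1) = 28.7793; S(3,2) = 19.8314; S(3,3) = 13.6655
  k=4: S(4,0) = 50.3119; S(4,1) = 34.6692; S(4,2) = 23.8900; S(4,3) = 16.4622; S(4,4) = 11.3439
Terminal payoffs V(N, i) = max(S_T - K, 0):
  V(4,0) = 23.241909; V(4,1) = 7.599172; V(4,2) = 0.000000; V(4,3) = 0.000000; V(4,4) = 0.000000
Backward induction: V(k, i) = exp(-r*dt) * [p * V(k+1, i) + (1-p) * V(k+1, i+1)].
  V(3,0) = exp(-r*dt) * [p*23.241909 + (1-p)*7.599172] = 14.790751
  V(3,1) = exp(-r*dt) * [p*7.599172 + (1-p)*0.000000] = 3.506765
  V(3,2) = exp(-r*dt) * [p*0.000000 + (1-p)*0.000000] = 0.000000
  V(3,3) = exp(-r*dt) * [p*0.000000 + (1-p)*0.000000] = 0.000000
  V(2,0) = exp(-r*dt) * [p*14.790751 + (1-p)*3.506765] = 8.701478
  V(2,1) = exp(-r*dt) * [p*3.506765 + (1-p)*0.000000] = 1.618255
  V(2,2) = exp(-r*dt) * [p*0.000000 + (1-p)*0.000000] = 0.000000
  V(1,0) = exp(-r*dt) * [p*8.701478 + (1-p)*1.618255] = 4.881172
  V(1,1) = exp(-r*dt) * [p*1.618255 + (1-p)*0.000000] = 0.746771
  V(0,0) = exp(-r*dt) * [p*4.881172 + (1-p)*0.746771] = 2.652004

Answer: Price = V(0,0) = 2.6520


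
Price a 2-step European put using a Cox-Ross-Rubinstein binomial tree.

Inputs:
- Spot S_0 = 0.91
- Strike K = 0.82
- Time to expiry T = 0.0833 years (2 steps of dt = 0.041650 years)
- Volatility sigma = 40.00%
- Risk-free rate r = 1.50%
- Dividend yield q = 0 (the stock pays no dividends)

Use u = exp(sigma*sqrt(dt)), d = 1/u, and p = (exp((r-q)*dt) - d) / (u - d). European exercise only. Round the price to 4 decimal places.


Answer: Price = V(0,0) = 0.0125

Derivation:
dt = T/N = 0.041650
u = exp(sigma*sqrt(dt)) = 1.085058; d = 1/u = 0.921610
p = (exp((r-q)*dt) - d) / (u - d) = 0.483427
Discount per step: exp(-r*dt) = 0.999375
Stock lattice S(k, i) with i counting down-moves:
  k=0: S(0,0) = 0.9100
  k=1: S(1,0) = 0.9874; S(1,1) = 0.8387
  k=2: S(2,0) = 1.0714; S(2,1) = 0.9100; S(2,2) = 0.7729
Terminal payoffs V(N, i) = max(K - S_T, 0):
  V(2,0) = 0.000000; V(2,1) = 0.000000; V(2,2) = 0.047078
Backward induction: V(k, i) = exp(-r*dt) * [p * V(k+1, i) + (1-p) * V(k+1, i+1)].
  V(1,0) = exp(-r*dt) * [p*0.000000 + (1-p)*0.000000] = 0.000000
  V(1,1) = exp(-r*dt) * [p*0.000000 + (1-p)*0.047078] = 0.024304
  V(0,0) = exp(-r*dt) * [p*0.000000 + (1-p)*0.024304] = 0.012547


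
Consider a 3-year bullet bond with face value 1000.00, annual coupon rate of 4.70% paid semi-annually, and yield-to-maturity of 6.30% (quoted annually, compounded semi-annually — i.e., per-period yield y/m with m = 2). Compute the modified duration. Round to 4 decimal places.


Answer: Modified duration = 2.7422

Derivation:
Coupon per period c = face * coupon_rate / m = 23.500000
Periods per year m = 2; per-period yield y/m = 0.031500
Number of cashflows N = 6
Cashflows (t years, CF_t, discount factor 1/(1+y/m)^(m*t), PV):
  t = 0.5000: CF_t = 23.500000, DF = 0.969462, PV = 22.782356
  t = 1.0000: CF_t = 23.500000, DF = 0.939856, PV = 22.086627
  t = 1.5000: CF_t = 23.500000, DF = 0.911155, PV = 21.412144
  t = 2.0000: CF_t = 23.500000, DF = 0.883330, PV = 20.758259
  t = 2.5000: CF_t = 23.500000, DF = 0.856355, PV = 20.124343
  t = 3.0000: CF_t = 1023.500000, DF = 0.830204, PV = 849.713373
Price P = sum_t PV_t = 956.877102
First compute Macaulay numerator sum_t t * PV_t:
  t * PV_t at t = 0.5000: 11.391178
  t * PV_t at t = 1.0000: 22.086627
  t * PV_t at t = 1.5000: 32.118217
  t * PV_t at t = 2.0000: 41.516519
  t * PV_t at t = 2.5000: 50.310856
  t * PV_t at t = 3.0000: 2549.140118
Macaulay duration D = 2706.563514 / 956.877102 = 2.828538
Modified duration = D / (1 + y/m) = 2.828538 / (1 + 0.031500) = 2.742160


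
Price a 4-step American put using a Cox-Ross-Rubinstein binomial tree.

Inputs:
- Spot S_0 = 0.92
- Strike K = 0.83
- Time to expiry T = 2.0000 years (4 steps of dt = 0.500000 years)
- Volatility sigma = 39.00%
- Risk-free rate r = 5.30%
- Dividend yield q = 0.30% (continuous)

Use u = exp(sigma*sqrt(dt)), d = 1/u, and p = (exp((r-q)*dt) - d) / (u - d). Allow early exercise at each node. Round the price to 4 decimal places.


dt = T/N = 0.500000
u = exp(sigma*sqrt(dt)) = 1.317547; d = 1/u = 0.758986
p = (exp((r-q)*dt) - d) / (u - d) = 0.476813
Discount per step: exp(-r*dt) = 0.973848
Stock lattice S(k, i) with i counting down-moves:
  k=0: S(0,0) = 0.9200
  k=1: S(1,0) = 1.2121; S(1,1) = 0.6983
  k=2: S(2,0) = 1.5971; S(2,1) = 0.9200; S(2,2) = 0.5300
  k=3: S(3,0) = 2.1042; S(3,1) = 1.2121; S(3,2) = 0.6983; S(3,3) = 0.4022
  k=4: S(4,0) = 2.7724; S(4,1) = 1.5971; S(4,2) = 0.9200; S(4,3) = 0.5300; S(4,4) = 0.3053
Terminal payoffs V(N, i) = max(K - S_T, 0):
  V(4,0) = 0.000000; V(4,1) = 0.000000; V(4,2) = 0.000000; V(4,3) = 0.300025; V(4,4) = 0.524702
Backward induction: V(k, i) = exp(-r*dt) * [p * V(k+1, i) + (1-p) * V(k+1, i+1)]; then take max(V_cont, immediate exercise) for American.
  V(3,0) = exp(-r*dt) * [p*0.000000 + (1-p)*0.000000] = 0.000000; exercise = 0.000000; V(3,0) = max -> 0.000000
  V(3,1) = exp(-r*dt) * [p*0.000000 + (1-p)*0.000000] = 0.000000; exercise = 0.000000; V(3,1) = max -> 0.000000
  V(3,2) = exp(-r*dt) * [p*0.000000 + (1-p)*0.300025] = 0.152864; exercise = 0.131733; V(3,2) = max -> 0.152864
  V(3,3) = exp(-r*dt) * [p*0.300025 + (1-p)*0.524702] = 0.406653; exercise = 0.427756; V(3,3) = max -> 0.427756
  V(2,0) = exp(-r*dt) * [p*0.000000 + (1-p)*0.000000] = 0.000000; exercise = 0.000000; V(2,0) = max -> 0.000000
  V(2,1) = exp(-r*dt) * [p*0.000000 + (1-p)*0.152864] = 0.077885; exercise = 0.000000; V(2,1) = max -> 0.077885
  V(2,2) = exp(-r*dt) * [p*0.152864 + (1-p)*0.427756] = 0.288925; exercise = 0.300025; V(2,2) = max -> 0.300025
  V(1,0) = exp(-r*dt) * [p*0.000000 + (1-p)*0.077885] = 0.039683; exercise = 0.000000; V(1,0) = max -> 0.039683
  V(1,1) = exp(-r*dt) * [p*0.077885 + (1-p)*0.300025] = 0.189029; exercise = 0.131733; V(1,1) = max -> 0.189029
  V(0,0) = exp(-r*dt) * [p*0.039683 + (1-p)*0.189029] = 0.114738; exercise = 0.000000; V(0,0) = max -> 0.114738

Answer: Price = V(0,0) = 0.1147


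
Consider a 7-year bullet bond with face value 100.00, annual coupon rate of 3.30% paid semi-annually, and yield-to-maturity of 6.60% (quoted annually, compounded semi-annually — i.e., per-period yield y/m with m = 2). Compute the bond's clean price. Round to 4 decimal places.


Coupon per period c = face * coupon_rate / m = 1.650000
Periods per year m = 2; per-period yield y/m = 0.033000
Number of cashflows N = 14
Cashflows (t years, CF_t, discount factor 1/(1+y/m)^(m*t), PV):
  t = 0.5000: CF_t = 1.650000, DF = 0.968054, PV = 1.597289
  t = 1.0000: CF_t = 1.650000, DF = 0.937129, PV = 1.546263
  t = 1.5000: CF_t = 1.650000, DF = 0.907192, PV = 1.496866
  t = 2.0000: CF_t = 1.650000, DF = 0.878211, PV = 1.449048
  t = 2.5000: CF_t = 1.650000, DF = 0.850156, PV = 1.402757
  t = 3.0000: CF_t = 1.650000, DF = 0.822997, PV = 1.357944
  t = 3.5000: CF_t = 1.650000, DF = 0.796705, PV = 1.314564
  t = 4.0000: CF_t = 1.650000, DF = 0.771254, PV = 1.272569
  t = 4.5000: CF_t = 1.650000, DF = 0.746616, PV = 1.231916
  t = 5.0000: CF_t = 1.650000, DF = 0.722764, PV = 1.192561
  t = 5.5000: CF_t = 1.650000, DF = 0.699675, PV = 1.154464
  t = 6.0000: CF_t = 1.650000, DF = 0.677323, PV = 1.117584
  t = 6.5000: CF_t = 1.650000, DF = 0.655686, PV = 1.081882
  t = 7.0000: CF_t = 101.650000, DF = 0.634739, PV = 64.521266
Price P = sum_t PV_t = 81.736973

Answer: Price = 81.7370
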